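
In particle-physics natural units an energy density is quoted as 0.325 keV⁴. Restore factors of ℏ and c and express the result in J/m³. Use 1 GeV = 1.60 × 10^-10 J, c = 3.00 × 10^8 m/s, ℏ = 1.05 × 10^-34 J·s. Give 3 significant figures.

6.81 × 10^12 J/m³

[E]/[L]³ = [E]⁴/(ℏc)³; restore (ℏc)⁻³.
1 GeV⁴ → 1/(ℏc)³ × (1 GeV in J)⁴ = 2.10 × 10^37 J/m³.
Convert the energy scale: 0.325 keV⁴ = 3.25 × 10^-25 GeV⁴.
Result: 3.25 × 10^-25 × 2.10 × 10^37 = 6.81 × 10^12 J/m³.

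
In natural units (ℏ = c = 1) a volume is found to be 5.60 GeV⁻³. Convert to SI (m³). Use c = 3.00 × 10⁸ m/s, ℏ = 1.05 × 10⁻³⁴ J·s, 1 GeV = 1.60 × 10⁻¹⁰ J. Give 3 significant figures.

4.27 × 10⁻⁴⁷ m³

Volume is [L]³ = [E]⁻³·(ℏc)³.
1 GeV⁻³ → (ℏc)³ × (1 GeV in J)⁻³ = 7.63 × 10⁻⁴⁸ m³.
Result: 5.60 × 7.63 × 10⁻⁴⁸ = 4.27 × 10⁻⁴⁷ m³.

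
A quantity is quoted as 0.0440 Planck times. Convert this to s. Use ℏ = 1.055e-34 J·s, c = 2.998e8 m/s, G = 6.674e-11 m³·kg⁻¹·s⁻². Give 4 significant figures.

2.372e-45 s

One Planck time: t_P = √(ℏG/c⁵) = 5.392e-44 s.
0.0440 × 5.392e-44 s = 2.372e-45 s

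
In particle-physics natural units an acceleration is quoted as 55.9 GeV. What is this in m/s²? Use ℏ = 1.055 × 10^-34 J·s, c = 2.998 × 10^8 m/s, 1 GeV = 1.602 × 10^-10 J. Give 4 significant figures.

2.545 × 10^34 m/s²

Acceleration is [L]/[T]² = c·[E]/ℏ.
1 GeV → c/ℏ × (1 GeV in J) = 4.552 × 10^32 m/s².
Result: 55.9 × 4.552 × 10^32 = 2.545 × 10^34 m/s².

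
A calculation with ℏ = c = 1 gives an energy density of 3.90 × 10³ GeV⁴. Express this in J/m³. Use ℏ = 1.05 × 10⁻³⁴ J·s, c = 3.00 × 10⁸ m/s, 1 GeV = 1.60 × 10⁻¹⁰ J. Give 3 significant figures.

8.18 × 10⁴⁰ J/m³

[E]/[L]³ = [E]⁴/(ℏc)³; restore (ℏc)⁻³.
1 GeV⁴ → 1/(ℏc)³ × (1 GeV in J)⁴ = 2.10 × 10³⁷ J/m³.
Result: 3.90 × 10³ × 2.10 × 10³⁷ = 8.18 × 10⁴⁰ J/m³.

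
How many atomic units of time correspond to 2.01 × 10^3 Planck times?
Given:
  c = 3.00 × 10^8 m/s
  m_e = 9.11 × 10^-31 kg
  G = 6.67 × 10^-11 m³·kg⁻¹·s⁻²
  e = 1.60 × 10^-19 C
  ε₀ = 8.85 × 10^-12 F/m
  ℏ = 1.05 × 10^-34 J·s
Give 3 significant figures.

4.50 × 10^-24

Planck time: t_P = √(ℏG/c⁵) = 5.37 × 10^-44 s
atomic unit of time: τ_au = (4πε₀)²ℏ³/(m_e e⁴) = 2.40 × 10^-17 s
2.01 × 10^3 × 5.37 × 10^-44 / 2.40 × 10^-17 = 4.50 × 10^-24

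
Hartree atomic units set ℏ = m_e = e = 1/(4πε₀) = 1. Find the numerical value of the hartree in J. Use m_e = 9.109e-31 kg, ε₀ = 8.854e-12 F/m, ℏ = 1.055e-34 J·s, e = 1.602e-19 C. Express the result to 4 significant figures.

From ℏ = m_e = e = 1/(4πε₀) = 1 the energy scale is E_h = m_e e⁴/(4πε₀ℏ)².
  = 6.000e-106 / 1.378e-88
  = 4.354e-18 J

4.354e-18 J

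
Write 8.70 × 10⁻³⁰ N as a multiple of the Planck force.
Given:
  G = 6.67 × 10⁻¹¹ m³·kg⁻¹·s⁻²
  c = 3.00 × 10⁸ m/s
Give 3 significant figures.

Planck force: F_P = c⁴/G = 1.21 × 10⁴⁴ N.
8.70 × 10⁻³⁰ / 1.21 × 10⁴⁴ = 7.16 × 10⁻⁷⁴

7.16 × 10⁻⁷⁴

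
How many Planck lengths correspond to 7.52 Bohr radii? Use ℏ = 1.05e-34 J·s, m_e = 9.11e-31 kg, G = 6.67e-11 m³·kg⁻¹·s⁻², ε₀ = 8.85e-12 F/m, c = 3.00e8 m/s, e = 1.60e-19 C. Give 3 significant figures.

2.45e25

Bohr radius: a₀ = 4πε₀ℏ²/(m_e e²) = 5.26e-11 m
Planck length: ℓ_P = √(ℏG/c³) = 1.61e-35 m
7.52 × 5.26e-11 / 1.61e-35 = 2.45e25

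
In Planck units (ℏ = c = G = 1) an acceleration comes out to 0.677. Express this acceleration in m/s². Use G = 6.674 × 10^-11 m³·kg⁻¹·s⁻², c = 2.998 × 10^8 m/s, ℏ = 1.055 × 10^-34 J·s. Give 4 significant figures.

3.764 × 10^51 m/s²

One Planck acceleration: a_P = √(c⁷/(ℏG)) = 5.560 × 10^51 m/s².
0.677 × 5.560 × 10^51 m/s² = 3.764 × 10^51 m/s²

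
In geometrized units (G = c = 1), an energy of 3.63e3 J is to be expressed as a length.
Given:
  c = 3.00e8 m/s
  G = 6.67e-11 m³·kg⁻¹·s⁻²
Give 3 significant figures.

2.99e-41 m

Energy → length via G/c⁴.
3.63e3 J × (G/c⁴) = 2.99e-41 m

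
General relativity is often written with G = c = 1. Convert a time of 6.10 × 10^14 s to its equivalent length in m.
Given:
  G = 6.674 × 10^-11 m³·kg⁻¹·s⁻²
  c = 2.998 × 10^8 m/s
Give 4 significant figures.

1.829 × 10^23 m

Time → length via c.
6.10 × 10^14 s × (c) = 1.829 × 10^23 m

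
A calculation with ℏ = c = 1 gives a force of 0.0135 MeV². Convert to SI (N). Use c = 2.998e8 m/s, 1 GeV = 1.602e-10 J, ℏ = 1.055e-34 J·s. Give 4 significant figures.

Force is [E]/[L] = [E]²/(ℏc); restore (ℏc)⁻¹.
1 GeV² → 1/(ℏc) × (1 GeV in J)² = 8.114e5 N.
Convert the energy scale: 0.0135 MeV² = 1.35e-8 GeV².
Result: 1.35e-8 × 8.114e5 = 0.01095 N.

0.01095 N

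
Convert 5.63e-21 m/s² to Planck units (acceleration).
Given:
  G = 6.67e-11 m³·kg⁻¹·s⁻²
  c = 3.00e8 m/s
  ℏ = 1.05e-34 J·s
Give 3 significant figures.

Planck acceleration: a_P = √(c⁷/(ℏG)) = 5.59e51 m/s².
5.63e-21 / 5.59e51 = 1.01e-72

1.01e-72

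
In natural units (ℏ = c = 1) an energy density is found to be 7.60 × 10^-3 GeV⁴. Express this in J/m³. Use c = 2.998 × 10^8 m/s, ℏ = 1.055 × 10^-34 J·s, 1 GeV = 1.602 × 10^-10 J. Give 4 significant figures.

[E]/[L]³ = [E]⁴/(ℏc)³; restore (ℏc)⁻³.
1 GeV⁴ → 1/(ℏc)³ × (1 GeV in J)⁴ = 2.082 × 10^37 J/m³.
Result: 7.60 × 10^-3 × 2.082 × 10^37 = 1.582 × 10^35 J/m³.

1.582 × 10^35 J/m³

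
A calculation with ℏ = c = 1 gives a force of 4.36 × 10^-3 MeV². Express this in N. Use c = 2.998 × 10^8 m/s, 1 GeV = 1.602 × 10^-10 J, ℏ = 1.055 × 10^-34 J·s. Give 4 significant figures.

3.538 × 10^-3 N

Force is [E]/[L] = [E]²/(ℏc); restore (ℏc)⁻¹.
1 GeV² → 1/(ℏc) × (1 GeV in J)² = 8.114 × 10^5 N.
Convert the energy scale: 4.36 × 10^-3 MeV² = 4.36 × 10^-9 GeV².
Result: 4.36 × 10^-9 × 8.114 × 10^5 = 3.538 × 10^-3 N.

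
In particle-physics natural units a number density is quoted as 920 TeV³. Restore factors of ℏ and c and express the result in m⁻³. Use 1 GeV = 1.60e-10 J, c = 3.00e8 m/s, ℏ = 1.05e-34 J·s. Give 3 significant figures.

1.21e59 m⁻³

Number density is [L]⁻³ = [E]³/(ℏc)³.
1 GeV³ → 1/(ℏc)³ × (1 GeV in J)³ = 1.31e47 m⁻³.
Convert the energy scale: 920 TeV³ = 9.20e11 GeV³.
Result: 9.20e11 × 1.31e47 = 1.21e59 m⁻³.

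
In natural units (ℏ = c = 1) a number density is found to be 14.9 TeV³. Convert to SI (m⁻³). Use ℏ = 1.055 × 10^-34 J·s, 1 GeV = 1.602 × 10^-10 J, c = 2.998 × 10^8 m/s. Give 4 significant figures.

Number density is [L]⁻³ = [E]³/(ℏc)³.
1 GeV³ → 1/(ℏc)³ × (1 GeV in J)³ = 1.299 × 10^47 m⁻³.
Convert the energy scale: 14.9 TeV³ = 1.49 × 10^10 GeV³.
Result: 1.49 × 10^10 × 1.299 × 10^47 = 1.936 × 10^57 m⁻³.

1.936 × 10^57 m⁻³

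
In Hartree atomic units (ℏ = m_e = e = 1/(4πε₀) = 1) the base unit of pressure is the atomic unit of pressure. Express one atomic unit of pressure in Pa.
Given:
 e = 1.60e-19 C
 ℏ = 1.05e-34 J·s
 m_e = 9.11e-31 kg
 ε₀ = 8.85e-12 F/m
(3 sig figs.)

3.01e13 Pa

P_au = E_h/a₀³ = m_e⁴e¹⁰/((4πε₀)⁵ℏ⁸)
E_h = 4.38e-18 J
a₀ = 5.26e-11 m
E_h/a₀³ = 3.01e13 Pa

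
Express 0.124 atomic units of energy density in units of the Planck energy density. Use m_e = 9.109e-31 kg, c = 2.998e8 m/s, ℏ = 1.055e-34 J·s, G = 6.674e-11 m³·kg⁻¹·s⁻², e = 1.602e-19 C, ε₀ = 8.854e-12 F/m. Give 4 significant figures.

atomic unit of energy density: u_au = E_h/a₀³ = m_e⁴e¹⁰/((4πε₀)⁵ℏ⁸) = 2.929e13 J/m³
Planck energy density: u_P = c⁷/(ℏG²) = 4.632e113 J/m³
0.124 × 2.929e13 / 4.632e113 = 7.841e-102

7.841e-102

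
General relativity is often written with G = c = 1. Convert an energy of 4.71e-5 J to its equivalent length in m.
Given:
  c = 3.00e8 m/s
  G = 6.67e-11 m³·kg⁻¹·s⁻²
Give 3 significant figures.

3.88e-49 m

Energy → length via G/c⁴.
4.71e-5 J × (G/c⁴) = 3.88e-49 m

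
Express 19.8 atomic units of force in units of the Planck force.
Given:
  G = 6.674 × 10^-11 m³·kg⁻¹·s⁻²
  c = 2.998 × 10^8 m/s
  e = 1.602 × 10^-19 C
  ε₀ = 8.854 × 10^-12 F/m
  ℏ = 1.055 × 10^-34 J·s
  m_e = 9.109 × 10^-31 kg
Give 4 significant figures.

atomic unit of force: F_au = E_h/a₀ = m_e²e⁶/((4πε₀)³ℏ⁴) = 8.220 × 10^-8 N
Planck force: F_P = c⁴/G = 1.210 × 10^44 N
19.8 × 8.220 × 10^-8 / 1.210 × 10^44 = 1.345 × 10^-50

1.345 × 10^-50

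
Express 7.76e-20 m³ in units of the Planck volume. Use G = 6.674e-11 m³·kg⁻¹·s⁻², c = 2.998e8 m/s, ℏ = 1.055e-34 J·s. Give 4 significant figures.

1.837e85

Planck volume: V_P = (ℏG/c³)^(3/2) = 4.224e-105 m³.
7.76e-20 / 4.224e-105 = 1.837e85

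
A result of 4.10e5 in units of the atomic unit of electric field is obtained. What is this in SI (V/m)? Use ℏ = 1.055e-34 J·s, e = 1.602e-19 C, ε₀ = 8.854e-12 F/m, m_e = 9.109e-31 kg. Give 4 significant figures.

One atomic unit of electric field: E_au = E_h/(e a₀) = m_e²e⁵/((4πε₀)³ℏ⁴) = 5.131e11 V/m.
4.10e5 × 5.131e11 V/m = 2.104e17 V/m

2.104e17 V/m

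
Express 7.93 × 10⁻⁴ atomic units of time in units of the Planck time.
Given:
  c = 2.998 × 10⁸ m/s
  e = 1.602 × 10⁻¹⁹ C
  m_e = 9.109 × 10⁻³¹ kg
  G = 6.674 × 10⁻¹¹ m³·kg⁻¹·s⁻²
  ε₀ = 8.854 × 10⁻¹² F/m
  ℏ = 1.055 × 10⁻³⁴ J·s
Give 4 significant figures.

atomic unit of time: τ_au = (4πε₀)²ℏ³/(m_e e⁴) = 2.423 × 10⁻¹⁷ s
Planck time: t_P = √(ℏG/c⁵) = 5.392 × 10⁻⁴⁴ s
7.93 × 10⁻⁴ × 2.423 × 10⁻¹⁷ / 5.392 × 10⁻⁴⁴ = 3.563 × 10²³

3.563 × 10²³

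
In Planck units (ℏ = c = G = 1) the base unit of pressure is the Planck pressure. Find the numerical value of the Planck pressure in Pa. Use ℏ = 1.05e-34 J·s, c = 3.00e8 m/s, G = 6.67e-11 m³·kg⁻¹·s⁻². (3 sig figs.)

p_P = c⁷/(ℏG²)
  = 2.19e59 / 4.67e-55
  = 4.68e113 Pa

4.68e113 Pa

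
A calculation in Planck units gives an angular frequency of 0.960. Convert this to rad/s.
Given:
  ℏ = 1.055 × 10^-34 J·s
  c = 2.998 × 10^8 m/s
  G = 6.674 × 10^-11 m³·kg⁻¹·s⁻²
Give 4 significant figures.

1.780 × 10^43 rad/s

One Planck angular frequency: ω_P = √(c⁵/(ℏG)) = 1.855 × 10^43 rad/s.
0.960 × 1.855 × 10^43 rad/s = 1.780 × 10^43 rad/s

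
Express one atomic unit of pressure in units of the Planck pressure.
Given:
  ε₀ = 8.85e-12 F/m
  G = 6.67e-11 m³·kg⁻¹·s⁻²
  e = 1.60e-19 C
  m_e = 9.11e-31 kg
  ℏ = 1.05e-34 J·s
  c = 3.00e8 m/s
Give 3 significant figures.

6.44e-101

atomic unit of pressure: P_au = E_h/a₀³ = m_e⁴e¹⁰/((4πε₀)⁵ℏ⁸) = 3.01e13 Pa
Planck pressure: p_P = c⁷/(ℏG²) = 4.68e113 Pa
ratio = 3.01e13 / 4.68e113 = 6.44e-101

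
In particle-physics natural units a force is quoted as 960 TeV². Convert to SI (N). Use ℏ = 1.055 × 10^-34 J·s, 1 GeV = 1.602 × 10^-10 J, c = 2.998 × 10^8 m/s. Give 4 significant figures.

7.790 × 10^14 N

Force is [E]/[L] = [E]²/(ℏc); restore (ℏc)⁻¹.
1 GeV² → 1/(ℏc) × (1 GeV in J)² = 8.114 × 10^5 N.
Convert the energy scale: 960 TeV² = 9.60 × 10^8 GeV².
Result: 9.60 × 10^8 × 8.114 × 10^5 = 7.790 × 10^14 N.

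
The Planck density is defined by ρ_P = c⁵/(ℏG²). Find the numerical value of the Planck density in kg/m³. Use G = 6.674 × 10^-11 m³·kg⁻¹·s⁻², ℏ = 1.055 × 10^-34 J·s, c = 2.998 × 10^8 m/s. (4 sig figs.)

ρ_P = c⁵/(ℏG²)
  = 2.422 × 10^42 / 4.699 × 10^-55
  = 5.154 × 10^96 kg/m³

5.154 × 10^96 kg/m³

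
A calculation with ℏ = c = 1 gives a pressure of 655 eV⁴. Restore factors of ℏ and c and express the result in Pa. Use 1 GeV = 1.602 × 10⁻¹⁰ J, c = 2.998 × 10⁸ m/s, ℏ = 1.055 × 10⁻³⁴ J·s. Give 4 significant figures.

Pressure is [E]/[L]³ = [E]⁴/(ℏc)³.
1 GeV⁴ → 1/(ℏc)³ × (1 GeV in J)⁴ = 2.082 × 10³⁷ Pa.
Convert the energy scale: 655 eV⁴ = 6.55 × 10⁻³⁴ GeV⁴.
Result: 6.55 × 10⁻³⁴ × 2.082 × 10³⁷ = 1.363 × 10⁴ Pa.

1.363 × 10⁴ Pa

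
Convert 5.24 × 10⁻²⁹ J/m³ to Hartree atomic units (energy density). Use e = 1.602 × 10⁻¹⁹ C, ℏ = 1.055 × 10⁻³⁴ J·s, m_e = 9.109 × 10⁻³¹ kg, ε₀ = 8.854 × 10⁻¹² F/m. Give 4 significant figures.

1.789 × 10⁻⁴²

atomic unit of energy density: u_au = E_h/a₀³ = m_e⁴e¹⁰/((4πε₀)⁵ℏ⁸) = 2.929 × 10¹³ J/m³.
5.24 × 10⁻²⁹ / 2.929 × 10¹³ = 1.789 × 10⁻⁴²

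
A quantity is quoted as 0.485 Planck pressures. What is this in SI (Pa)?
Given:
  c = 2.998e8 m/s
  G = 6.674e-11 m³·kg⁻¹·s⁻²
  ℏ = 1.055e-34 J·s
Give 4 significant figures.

2.247e113 Pa

One Planck pressure: p_P = c⁷/(ℏG²) = 4.632e113 Pa.
0.485 × 4.632e113 Pa = 2.247e113 Pa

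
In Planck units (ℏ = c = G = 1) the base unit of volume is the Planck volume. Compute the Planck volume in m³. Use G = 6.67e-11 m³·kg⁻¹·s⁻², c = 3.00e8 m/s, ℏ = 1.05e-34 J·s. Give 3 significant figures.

4.18e-105 m³

V_P = (ℏG/c³)^(3/2)
  = √(1.75e-209)
  = 4.18e-105 m³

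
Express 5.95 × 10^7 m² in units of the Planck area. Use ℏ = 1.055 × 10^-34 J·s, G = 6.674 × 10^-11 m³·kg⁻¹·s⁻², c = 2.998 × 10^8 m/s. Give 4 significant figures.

Planck area: A_P = ℏG/c³ = 2.613 × 10^-70 m².
5.95 × 10^7 / 2.613 × 10^-70 = 2.277 × 10^77

2.277 × 10^77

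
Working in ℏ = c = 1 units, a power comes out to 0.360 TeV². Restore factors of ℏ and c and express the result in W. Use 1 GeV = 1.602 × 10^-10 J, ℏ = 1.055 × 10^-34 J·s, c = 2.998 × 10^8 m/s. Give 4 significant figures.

Power is [E]/[T] = [E]²/ℏ.
1 GeV² → 1/ℏ × (1 GeV in J)² = 2.433 × 10^14 W.
Convert the energy scale: 0.360 TeV² = 3.60 × 10^5 GeV².
Result: 3.60 × 10^5 × 2.433 × 10^14 = 8.757 × 10^19 W.

8.757 × 10^19 W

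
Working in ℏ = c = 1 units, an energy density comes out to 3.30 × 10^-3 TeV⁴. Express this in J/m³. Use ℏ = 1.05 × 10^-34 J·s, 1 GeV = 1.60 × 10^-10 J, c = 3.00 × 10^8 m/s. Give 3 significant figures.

6.92 × 10^46 J/m³

[E]/[L]³ = [E]⁴/(ℏc)³; restore (ℏc)⁻³.
1 GeV⁴ → 1/(ℏc)³ × (1 GeV in J)⁴ = 2.10 × 10^37 J/m³.
Convert the energy scale: 3.30 × 10^-3 TeV⁴ = 3.30 × 10^9 GeV⁴.
Result: 3.30 × 10^9 × 2.10 × 10^37 = 6.92 × 10^46 J/m³.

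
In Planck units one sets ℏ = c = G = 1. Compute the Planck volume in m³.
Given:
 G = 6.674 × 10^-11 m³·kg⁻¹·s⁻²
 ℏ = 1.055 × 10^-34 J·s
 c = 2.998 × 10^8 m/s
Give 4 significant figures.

V_P = (ℏG/c³)^(3/2)
  = √(1.784 × 10^-209)
  = 4.224 × 10^-105 m³

4.224 × 10^-105 m³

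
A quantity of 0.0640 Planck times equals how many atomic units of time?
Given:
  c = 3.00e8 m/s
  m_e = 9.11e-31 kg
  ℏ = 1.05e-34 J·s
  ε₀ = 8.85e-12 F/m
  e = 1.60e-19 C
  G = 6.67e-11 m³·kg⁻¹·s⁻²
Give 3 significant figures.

1.43e-28

Planck time: t_P = √(ℏG/c⁵) = 5.37e-44 s
atomic unit of time: τ_au = (4πε₀)²ℏ³/(m_e e⁴) = 2.40e-17 s
0.0640 × 5.37e-44 / 2.40e-17 = 1.43e-28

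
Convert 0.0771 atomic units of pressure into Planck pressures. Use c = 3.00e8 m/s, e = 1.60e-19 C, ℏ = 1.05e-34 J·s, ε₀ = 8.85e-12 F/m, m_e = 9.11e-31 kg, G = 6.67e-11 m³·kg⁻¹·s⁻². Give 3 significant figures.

atomic unit of pressure: P_au = E_h/a₀³ = m_e⁴e¹⁰/((4πε₀)⁵ℏ⁸) = 3.01e13 Pa
Planck pressure: p_P = c⁷/(ℏG²) = 4.68e113 Pa
0.0771 × 3.01e13 / 4.68e113 = 4.96e-102

4.96e-102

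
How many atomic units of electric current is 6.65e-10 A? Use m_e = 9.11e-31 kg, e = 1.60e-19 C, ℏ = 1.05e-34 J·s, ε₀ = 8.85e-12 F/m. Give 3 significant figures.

atomic unit of electric current: I_au = e E_h/ℏ = m_e e⁵/((4πε₀)²ℏ³) = 6.67e-3 A.
6.65e-10 / 6.67e-3 = 9.97e-8

9.97e-8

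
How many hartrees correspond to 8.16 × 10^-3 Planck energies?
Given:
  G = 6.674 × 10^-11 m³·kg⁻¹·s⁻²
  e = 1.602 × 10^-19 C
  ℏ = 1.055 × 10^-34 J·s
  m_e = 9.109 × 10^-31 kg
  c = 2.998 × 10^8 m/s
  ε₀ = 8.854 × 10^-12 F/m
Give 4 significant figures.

3.667 × 10^24

Planck energy: E_P = √(ℏc⁵/G) = 1.957 × 10^9 J
hartree: E_h = m_e e⁴/(4πε₀ℏ)² = 4.354 × 10^-18 J
8.16 × 10^-3 × 1.957 × 10^9 / 4.354 × 10^-18 = 3.667 × 10^24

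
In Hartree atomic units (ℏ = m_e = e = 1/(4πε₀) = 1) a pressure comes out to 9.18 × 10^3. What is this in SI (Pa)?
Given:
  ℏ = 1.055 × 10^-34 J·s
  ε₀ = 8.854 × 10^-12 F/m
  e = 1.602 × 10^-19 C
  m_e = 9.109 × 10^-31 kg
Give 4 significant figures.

2.689 × 10^17 Pa

One atomic unit of pressure: P_au = E_h/a₀³ = m_e⁴e¹⁰/((4πε₀)⁵ℏ⁸) = 2.929 × 10^13 Pa.
9.18 × 10^3 × 2.929 × 10^13 Pa = 2.689 × 10^17 Pa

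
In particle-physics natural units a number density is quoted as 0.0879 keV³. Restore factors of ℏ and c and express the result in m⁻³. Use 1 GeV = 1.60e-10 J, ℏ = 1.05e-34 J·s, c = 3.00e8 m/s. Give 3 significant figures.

1.15e28 m⁻³

Number density is [L]⁻³ = [E]³/(ℏc)³.
1 GeV³ → 1/(ℏc)³ × (1 GeV in J)³ = 1.31e47 m⁻³.
Convert the energy scale: 0.0879 keV³ = 8.79e-20 GeV³.
Result: 8.79e-20 × 1.31e47 = 1.15e28 m⁻³.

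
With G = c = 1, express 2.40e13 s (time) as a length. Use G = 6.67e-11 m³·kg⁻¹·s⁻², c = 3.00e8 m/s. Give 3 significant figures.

Time → length via c.
2.40e13 s × (c) = 7.20e21 m

7.20e21 m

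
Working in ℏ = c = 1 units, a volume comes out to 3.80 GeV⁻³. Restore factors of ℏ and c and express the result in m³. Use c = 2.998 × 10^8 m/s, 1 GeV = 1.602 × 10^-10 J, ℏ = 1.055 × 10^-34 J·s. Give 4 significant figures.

2.924 × 10^-47 m³

Volume is [L]³ = [E]⁻³·(ℏc)³.
1 GeV⁻³ → (ℏc)³ × (1 GeV in J)⁻³ = 7.696 × 10^-48 m³.
Result: 3.80 × 7.696 × 10^-48 = 2.924 × 10^-47 m³.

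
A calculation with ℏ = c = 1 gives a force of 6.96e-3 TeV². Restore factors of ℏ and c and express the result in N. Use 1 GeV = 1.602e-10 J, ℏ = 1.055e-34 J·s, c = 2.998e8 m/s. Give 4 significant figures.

Force is [E]/[L] = [E]²/(ℏc); restore (ℏc)⁻¹.
1 GeV² → 1/(ℏc) × (1 GeV in J)² = 8.114e5 N.
Convert the energy scale: 6.96e-3 TeV² = 6.96e3 GeV².
Result: 6.96e3 × 8.114e5 = 5.647e9 N.

5.647e9 N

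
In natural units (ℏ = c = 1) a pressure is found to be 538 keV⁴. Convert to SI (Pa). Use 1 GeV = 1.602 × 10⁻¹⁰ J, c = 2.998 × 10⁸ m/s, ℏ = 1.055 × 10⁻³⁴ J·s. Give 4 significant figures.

1.120 × 10¹⁶ Pa

Pressure is [E]/[L]³ = [E]⁴/(ℏc)³.
1 GeV⁴ → 1/(ℏc)³ × (1 GeV in J)⁴ = 2.082 × 10³⁷ Pa.
Convert the energy scale: 538 keV⁴ = 5.38 × 10⁻²² GeV⁴.
Result: 5.38 × 10⁻²² × 2.082 × 10³⁷ = 1.120 × 10¹⁶ Pa.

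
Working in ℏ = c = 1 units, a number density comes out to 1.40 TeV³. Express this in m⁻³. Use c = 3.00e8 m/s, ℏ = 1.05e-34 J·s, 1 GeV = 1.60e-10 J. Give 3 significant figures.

Number density is [L]⁻³ = [E]³/(ℏc)³.
1 GeV³ → 1/(ℏc)³ × (1 GeV in J)³ = 1.31e47 m⁻³.
Convert the energy scale: 1.40 TeV³ = 1.40e9 GeV³.
Result: 1.40e9 × 1.31e47 = 1.83e56 m⁻³.

1.83e56 m⁻³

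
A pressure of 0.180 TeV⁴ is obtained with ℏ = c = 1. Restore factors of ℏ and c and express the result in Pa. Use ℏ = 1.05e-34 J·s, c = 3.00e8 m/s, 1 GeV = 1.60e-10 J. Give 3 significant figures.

Pressure is [E]/[L]³ = [E]⁴/(ℏc)³.
1 GeV⁴ → 1/(ℏc)³ × (1 GeV in J)⁴ = 2.10e37 Pa.
Convert the energy scale: 0.180 TeV⁴ = 1.80e11 GeV⁴.
Result: 1.80e11 × 2.10e37 = 3.77e48 Pa.

3.77e48 Pa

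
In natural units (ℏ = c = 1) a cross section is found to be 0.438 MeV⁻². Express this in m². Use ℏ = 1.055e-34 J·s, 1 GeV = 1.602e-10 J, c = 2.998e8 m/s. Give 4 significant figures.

1.707e-26 m²

Area is [L]² = [E]⁻²·(ℏc)²; restore (ℏc)².
1 GeV⁻² → (ℏc)² × (1 GeV in J)⁻² = 3.898e-32 m².
Convert the energy scale: 0.438 MeV⁻² = 4.38e5 GeV⁻².
Result: 4.38e5 × 3.898e-32 = 1.707e-26 m².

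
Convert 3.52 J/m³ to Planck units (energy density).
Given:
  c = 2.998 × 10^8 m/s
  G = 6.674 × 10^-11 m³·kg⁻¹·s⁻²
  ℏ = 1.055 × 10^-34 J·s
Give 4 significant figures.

Planck energy density: u_P = c⁷/(ℏG²) = 4.632 × 10^113 J/m³.
3.52 / 4.632 × 10^113 = 7.599 × 10^-114

7.599 × 10^-114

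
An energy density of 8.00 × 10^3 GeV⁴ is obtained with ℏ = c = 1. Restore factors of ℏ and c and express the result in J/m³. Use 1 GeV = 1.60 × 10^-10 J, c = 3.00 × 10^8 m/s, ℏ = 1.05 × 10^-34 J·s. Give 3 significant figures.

[E]/[L]³ = [E]⁴/(ℏc)³; restore (ℏc)⁻³.
1 GeV⁴ → 1/(ℏc)³ × (1 GeV in J)⁴ = 2.10 × 10^37 J/m³.
Result: 8.00 × 10^3 × 2.10 × 10^37 = 1.68 × 10^41 J/m³.

1.68 × 10^41 J/m³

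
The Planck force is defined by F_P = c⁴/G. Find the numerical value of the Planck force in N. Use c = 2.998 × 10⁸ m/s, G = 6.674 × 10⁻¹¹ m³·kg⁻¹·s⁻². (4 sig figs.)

F_P = c⁴/G
  = 8.078 × 10³³ / 6.674 × 10⁻¹¹
  = 1.210 × 10⁴⁴ N

1.210 × 10⁴⁴ N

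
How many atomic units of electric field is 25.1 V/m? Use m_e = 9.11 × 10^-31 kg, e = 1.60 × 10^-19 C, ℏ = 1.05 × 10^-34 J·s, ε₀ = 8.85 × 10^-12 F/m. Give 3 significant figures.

atomic unit of electric field: E_au = E_h/(e a₀) = m_e²e⁵/((4πε₀)³ℏ⁴) = 5.20 × 10^11 V/m.
25.1 / 5.20 × 10^11 = 4.82 × 10^-11

4.82 × 10^-11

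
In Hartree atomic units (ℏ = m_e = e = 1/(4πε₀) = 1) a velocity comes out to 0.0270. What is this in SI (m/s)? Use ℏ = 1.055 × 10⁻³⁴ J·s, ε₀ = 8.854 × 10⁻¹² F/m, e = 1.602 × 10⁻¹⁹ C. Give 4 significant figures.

One atomic unit of velocity: v_au = e²/(4πε₀ℏ) = 2.186 × 10⁶ m/s.
0.0270 × 2.186 × 10⁶ m/s = 5.903 × 10⁴ m/s

5.903 × 10⁴ m/s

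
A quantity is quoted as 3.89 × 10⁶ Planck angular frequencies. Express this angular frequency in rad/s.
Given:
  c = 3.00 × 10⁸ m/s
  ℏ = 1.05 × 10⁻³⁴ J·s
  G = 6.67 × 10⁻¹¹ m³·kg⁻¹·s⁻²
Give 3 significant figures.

7.25 × 10⁴⁹ rad/s

One Planck angular frequency: ω_P = √(c⁵/(ℏG)) = 1.86 × 10⁴³ rad/s.
3.89 × 10⁶ × 1.86 × 10⁴³ rad/s = 7.25 × 10⁴⁹ rad/s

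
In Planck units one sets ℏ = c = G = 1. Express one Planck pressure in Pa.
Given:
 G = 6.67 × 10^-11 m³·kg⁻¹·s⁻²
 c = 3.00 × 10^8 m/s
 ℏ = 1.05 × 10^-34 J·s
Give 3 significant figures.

4.68 × 10^113 Pa

p_P = c⁷/(ℏG²)
  = 2.19 × 10^59 / 4.67 × 10^-55
  = 4.68 × 10^113 Pa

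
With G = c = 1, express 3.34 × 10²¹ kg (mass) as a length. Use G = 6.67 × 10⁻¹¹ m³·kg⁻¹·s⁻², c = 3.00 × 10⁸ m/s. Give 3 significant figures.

In G = c = 1 units mass has dimensions of length; the conversion factor is G/c².
3.34 × 10²¹ kg × (G/c²) = 2.48 × 10⁻⁶ m

2.48 × 10⁻⁶ m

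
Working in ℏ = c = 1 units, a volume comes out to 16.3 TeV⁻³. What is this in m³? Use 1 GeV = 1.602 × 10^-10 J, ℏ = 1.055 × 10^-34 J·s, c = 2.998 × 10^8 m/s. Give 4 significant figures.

1.254 × 10^-55 m³

Volume is [L]³ = [E]⁻³·(ℏc)³.
1 GeV⁻³ → (ℏc)³ × (1 GeV in J)⁻³ = 7.696 × 10^-48 m³.
Convert the energy scale: 16.3 TeV⁻³ = 1.63 × 10^-8 GeV⁻³.
Result: 1.63 × 10^-8 × 7.696 × 10^-48 = 1.254 × 10^-55 m³.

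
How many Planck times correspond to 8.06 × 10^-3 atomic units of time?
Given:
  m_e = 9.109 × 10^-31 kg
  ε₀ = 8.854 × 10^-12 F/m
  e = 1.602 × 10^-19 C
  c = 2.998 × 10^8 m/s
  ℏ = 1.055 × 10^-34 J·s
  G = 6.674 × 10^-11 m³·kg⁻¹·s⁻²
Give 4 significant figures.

atomic unit of time: τ_au = (4πε₀)²ℏ³/(m_e e⁴) = 2.423 × 10^-17 s
Planck time: t_P = √(ℏG/c⁵) = 5.392 × 10^-44 s
8.06 × 10^-3 × 2.423 × 10^-17 / 5.392 × 10^-44 = 3.622 × 10^24

3.622 × 10^24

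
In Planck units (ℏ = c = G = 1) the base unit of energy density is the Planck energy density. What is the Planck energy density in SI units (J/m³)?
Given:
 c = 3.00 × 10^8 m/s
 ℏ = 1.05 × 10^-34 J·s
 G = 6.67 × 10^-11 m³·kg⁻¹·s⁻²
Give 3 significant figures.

4.68 × 10^113 J/m³

u_P = c⁷/(ℏG²)
  = 2.19 × 10^59 / 4.67 × 10^-55
  = 4.68 × 10^113 J/m³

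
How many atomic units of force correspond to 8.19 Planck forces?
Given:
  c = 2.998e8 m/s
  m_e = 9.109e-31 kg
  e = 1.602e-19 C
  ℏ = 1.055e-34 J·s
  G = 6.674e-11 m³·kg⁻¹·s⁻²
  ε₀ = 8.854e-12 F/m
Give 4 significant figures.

1.206e52

Planck force: F_P = c⁴/G = 1.210e44 N
atomic unit of force: F_au = E_h/a₀ = m_e²e⁶/((4πε₀)³ℏ⁴) = 8.220e-8 N
8.19 × 1.210e44 / 8.220e-8 = 1.206e52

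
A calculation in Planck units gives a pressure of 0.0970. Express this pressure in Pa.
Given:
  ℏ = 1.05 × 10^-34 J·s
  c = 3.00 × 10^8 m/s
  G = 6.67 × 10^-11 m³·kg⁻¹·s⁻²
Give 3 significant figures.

One Planck pressure: p_P = c⁷/(ℏG²) = 4.68 × 10^113 Pa.
0.0970 × 4.68 × 10^113 Pa = 4.54 × 10^112 Pa

4.54 × 10^112 Pa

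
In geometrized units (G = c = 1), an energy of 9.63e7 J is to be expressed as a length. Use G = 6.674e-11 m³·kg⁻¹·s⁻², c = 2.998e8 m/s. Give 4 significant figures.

7.956e-37 m

Energy → length via G/c⁴.
9.63e7 J × (G/c⁴) = 7.956e-37 m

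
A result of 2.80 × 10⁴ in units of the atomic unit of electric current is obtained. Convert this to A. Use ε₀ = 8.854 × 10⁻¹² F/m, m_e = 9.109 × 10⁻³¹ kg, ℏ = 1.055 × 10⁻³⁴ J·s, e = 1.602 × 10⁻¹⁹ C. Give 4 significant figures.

One atomic unit of electric current: I_au = e E_h/ℏ = m_e e⁵/((4πε₀)²ℏ³) = 6.612 × 10⁻³ A.
2.80 × 10⁴ × 6.612 × 10⁻³ A = 185.1 A

185.1 A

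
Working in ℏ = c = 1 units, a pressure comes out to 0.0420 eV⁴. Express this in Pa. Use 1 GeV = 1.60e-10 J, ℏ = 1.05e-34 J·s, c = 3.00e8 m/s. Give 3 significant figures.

Pressure is [E]/[L]³ = [E]⁴/(ℏc)³.
1 GeV⁴ → 1/(ℏc)³ × (1 GeV in J)⁴ = 2.10e37 Pa.
Convert the energy scale: 0.0420 eV⁴ = 4.20e-38 GeV⁴.
Result: 4.20e-38 × 2.10e37 = 0.881 Pa.

0.881 Pa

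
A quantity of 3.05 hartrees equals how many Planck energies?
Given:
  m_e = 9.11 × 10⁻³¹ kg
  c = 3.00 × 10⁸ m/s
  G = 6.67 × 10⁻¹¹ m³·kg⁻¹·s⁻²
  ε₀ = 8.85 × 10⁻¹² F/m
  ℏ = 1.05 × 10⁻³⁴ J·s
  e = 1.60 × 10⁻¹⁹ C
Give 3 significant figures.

6.83 × 10⁻²⁷

hartree: E_h = m_e e⁴/(4πε₀ℏ)² = 4.38 × 10⁻¹⁸ J
Planck energy: E_P = √(ℏc⁵/G) = 1.96 × 10⁹ J
3.05 × 4.38 × 10⁻¹⁸ / 1.96 × 10⁹ = 6.83 × 10⁻²⁷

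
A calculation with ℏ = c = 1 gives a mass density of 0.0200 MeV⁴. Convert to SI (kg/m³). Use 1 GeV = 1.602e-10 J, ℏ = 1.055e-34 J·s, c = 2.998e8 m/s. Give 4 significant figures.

4.632e6 kg/m³

Mass density is [E]/(c²[L]³) = [E]⁴/(ℏ³c⁵).
1 GeV⁴ → 1/(ℏ³c⁵) × (1 GeV in J)⁴ = 2.316e20 kg/m³.
Convert the energy scale: 0.0200 MeV⁴ = 2.00e-14 GeV⁴.
Result: 2.00e-14 × 2.316e20 = 4.632e6 kg/m³.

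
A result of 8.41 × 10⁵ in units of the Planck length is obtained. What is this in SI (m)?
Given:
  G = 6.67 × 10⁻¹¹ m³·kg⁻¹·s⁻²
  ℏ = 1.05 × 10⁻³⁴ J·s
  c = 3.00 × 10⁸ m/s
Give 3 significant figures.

1.35 × 10⁻²⁹ m

One Planck length: ℓ_P = √(ℏG/c³) = 1.61 × 10⁻³⁵ m.
8.41 × 10⁵ × 1.61 × 10⁻³⁵ m = 1.35 × 10⁻²⁹ m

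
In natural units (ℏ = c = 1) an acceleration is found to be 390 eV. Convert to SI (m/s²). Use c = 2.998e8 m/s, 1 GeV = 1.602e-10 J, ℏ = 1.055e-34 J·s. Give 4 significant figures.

Acceleration is [L]/[T]² = c·[E]/ℏ.
1 GeV → c/ℏ × (1 GeV in J) = 4.552e32 m/s².
Convert the energy scale: 390 eV = 3.90e-7 GeV.
Result: 3.90e-7 × 4.552e32 = 1.775e26 m/s².

1.775e26 m/s²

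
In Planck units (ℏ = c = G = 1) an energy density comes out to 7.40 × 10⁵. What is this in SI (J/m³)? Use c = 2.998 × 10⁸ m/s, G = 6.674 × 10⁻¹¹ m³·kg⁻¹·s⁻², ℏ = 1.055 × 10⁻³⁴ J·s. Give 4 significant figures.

One Planck energy density: u_P = c⁷/(ℏG²) = 4.632 × 10¹¹³ J/m³.
7.40 × 10⁵ × 4.632 × 10¹¹³ J/m³ = 3.428 × 10¹¹⁹ J/m³

3.428 × 10¹¹⁹ J/m³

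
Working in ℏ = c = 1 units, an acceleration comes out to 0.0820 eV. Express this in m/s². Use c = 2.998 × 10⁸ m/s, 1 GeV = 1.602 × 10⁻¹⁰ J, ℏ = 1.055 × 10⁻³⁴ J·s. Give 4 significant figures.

3.733 × 10²² m/s²

Acceleration is [L]/[T]² = c·[E]/ℏ.
1 GeV → c/ℏ × (1 GeV in J) = 4.552 × 10³² m/s².
Convert the energy scale: 0.0820 eV = 8.20 × 10⁻¹¹ GeV.
Result: 8.20 × 10⁻¹¹ × 4.552 × 10³² = 3.733 × 10²² m/s².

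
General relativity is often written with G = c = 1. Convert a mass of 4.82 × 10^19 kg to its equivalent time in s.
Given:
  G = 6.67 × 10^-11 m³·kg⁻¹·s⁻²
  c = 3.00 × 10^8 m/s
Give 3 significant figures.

Mass → time via G/c³.
4.82 × 10^19 kg × (G/c³) = 1.19 × 10^-16 s

1.19 × 10^-16 s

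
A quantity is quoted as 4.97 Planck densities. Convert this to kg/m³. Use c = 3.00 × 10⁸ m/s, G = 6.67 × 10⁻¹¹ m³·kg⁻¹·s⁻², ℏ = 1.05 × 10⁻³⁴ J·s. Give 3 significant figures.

2.59 × 10⁹⁷ kg/m³

One Planck density: ρ_P = c⁵/(ℏG²) = 5.20 × 10⁹⁶ kg/m³.
4.97 × 5.20 × 10⁹⁶ kg/m³ = 2.59 × 10⁹⁷ kg/m³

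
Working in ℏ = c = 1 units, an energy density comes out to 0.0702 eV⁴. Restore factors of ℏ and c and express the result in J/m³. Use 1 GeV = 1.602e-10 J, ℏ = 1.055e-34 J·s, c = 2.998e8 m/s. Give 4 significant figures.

1.461 J/m³

[E]/[L]³ = [E]⁴/(ℏc)³; restore (ℏc)⁻³.
1 GeV⁴ → 1/(ℏc)³ × (1 GeV in J)⁴ = 2.082e37 J/m³.
Convert the energy scale: 0.0702 eV⁴ = 7.02e-38 GeV⁴.
Result: 7.02e-38 × 2.082e37 = 1.461 J/m³.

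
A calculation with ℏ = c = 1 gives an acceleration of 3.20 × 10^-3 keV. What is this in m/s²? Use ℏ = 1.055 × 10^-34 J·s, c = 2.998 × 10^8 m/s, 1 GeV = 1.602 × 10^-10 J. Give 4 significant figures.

1.457 × 10^24 m/s²

Acceleration is [L]/[T]² = c·[E]/ℏ.
1 GeV → c/ℏ × (1 GeV in J) = 4.552 × 10^32 m/s².
Convert the energy scale: 3.20 × 10^-3 keV = 3.20 × 10^-9 GeV.
Result: 3.20 × 10^-9 × 4.552 × 10^32 = 1.457 × 10^24 m/s².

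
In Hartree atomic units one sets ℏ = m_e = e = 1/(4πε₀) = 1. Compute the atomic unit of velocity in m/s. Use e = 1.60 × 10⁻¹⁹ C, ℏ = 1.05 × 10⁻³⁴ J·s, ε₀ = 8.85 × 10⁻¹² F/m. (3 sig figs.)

v_au = e²/(4πε₀ℏ)
  = 2.56 × 10⁻³⁸ / 1.17 × 10⁻⁴⁴
  = 2.19 × 10⁶ m/s

2.19 × 10⁶ m/s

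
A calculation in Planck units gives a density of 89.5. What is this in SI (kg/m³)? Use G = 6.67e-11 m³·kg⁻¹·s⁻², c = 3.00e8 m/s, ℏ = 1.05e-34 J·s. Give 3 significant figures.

4.66e98 kg/m³

One Planck density: ρ_P = c⁵/(ℏG²) = 5.20e96 kg/m³.
89.5 × 5.20e96 kg/m³ = 4.66e98 kg/m³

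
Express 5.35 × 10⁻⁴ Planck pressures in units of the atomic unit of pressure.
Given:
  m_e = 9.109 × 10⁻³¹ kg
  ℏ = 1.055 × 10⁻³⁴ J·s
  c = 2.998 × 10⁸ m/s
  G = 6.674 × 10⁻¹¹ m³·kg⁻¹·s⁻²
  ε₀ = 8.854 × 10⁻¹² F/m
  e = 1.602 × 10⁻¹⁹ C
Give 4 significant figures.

Planck pressure: p_P = c⁷/(ℏG²) = 4.632 × 10¹¹³ Pa
atomic unit of pressure: P_au = E_h/a₀³ = m_e⁴e¹⁰/((4πε₀)⁵ℏ⁸) = 2.929 × 10¹³ Pa
5.35 × 10⁻⁴ × 4.632 × 10¹¹³ / 2.929 × 10¹³ = 8.461 × 10⁹⁶

8.461 × 10⁹⁶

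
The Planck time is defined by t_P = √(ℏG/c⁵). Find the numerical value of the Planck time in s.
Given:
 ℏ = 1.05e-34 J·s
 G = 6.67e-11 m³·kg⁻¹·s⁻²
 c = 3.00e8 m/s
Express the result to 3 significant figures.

5.37e-44 s

t_P = √(ℏG/c⁵)
  = √(2.88e-87)
  = 5.37e-44 s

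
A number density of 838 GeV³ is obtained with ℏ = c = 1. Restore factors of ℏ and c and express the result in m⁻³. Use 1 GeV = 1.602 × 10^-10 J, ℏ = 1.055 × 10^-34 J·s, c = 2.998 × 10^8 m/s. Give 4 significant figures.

Number density is [L]⁻³ = [E]³/(ℏc)³.
1 GeV³ → 1/(ℏc)³ × (1 GeV in J)³ = 1.299 × 10^47 m⁻³.
Result: 838 × 1.299 × 10^47 = 1.089 × 10^50 m⁻³.

1.089 × 10^50 m⁻³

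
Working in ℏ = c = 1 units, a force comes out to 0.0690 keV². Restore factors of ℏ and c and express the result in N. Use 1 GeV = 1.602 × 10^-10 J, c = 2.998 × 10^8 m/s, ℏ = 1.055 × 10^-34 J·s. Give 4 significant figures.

Force is [E]/[L] = [E]²/(ℏc); restore (ℏc)⁻¹.
1 GeV² → 1/(ℏc) × (1 GeV in J)² = 8.114 × 10^5 N.
Convert the energy scale: 0.0690 keV² = 6.90 × 10^-14 GeV².
Result: 6.90 × 10^-14 × 8.114 × 10^5 = 5.599 × 10^-8 N.

5.599 × 10^-8 N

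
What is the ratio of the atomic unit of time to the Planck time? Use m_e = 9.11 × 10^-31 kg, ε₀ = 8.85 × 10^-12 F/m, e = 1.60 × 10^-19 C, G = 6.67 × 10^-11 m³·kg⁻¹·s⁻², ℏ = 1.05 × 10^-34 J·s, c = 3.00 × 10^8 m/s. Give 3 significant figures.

4.47 × 10^26

atomic unit of time: τ_au = (4πε₀)²ℏ³/(m_e e⁴) = 2.40 × 10^-17 s
Planck time: t_P = √(ℏG/c⁵) = 5.37 × 10^-44 s
ratio = 2.40 × 10^-17 / 5.37 × 10^-44 = 4.47 × 10^26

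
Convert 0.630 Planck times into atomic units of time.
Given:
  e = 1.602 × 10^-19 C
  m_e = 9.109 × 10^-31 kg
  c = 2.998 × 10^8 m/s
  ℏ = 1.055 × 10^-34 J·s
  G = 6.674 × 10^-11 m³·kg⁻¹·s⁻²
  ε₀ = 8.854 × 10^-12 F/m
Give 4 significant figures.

Planck time: t_P = √(ℏG/c⁵) = 5.392 × 10^-44 s
atomic unit of time: τ_au = (4πε₀)²ℏ³/(m_e e⁴) = 2.423 × 10^-17 s
0.630 × 5.392 × 10^-44 / 2.423 × 10^-17 = 1.402 × 10^-27

1.402 × 10^-27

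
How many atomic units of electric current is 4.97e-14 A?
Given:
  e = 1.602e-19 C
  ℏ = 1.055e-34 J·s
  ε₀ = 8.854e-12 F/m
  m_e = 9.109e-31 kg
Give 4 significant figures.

7.517e-12

atomic unit of electric current: I_au = e E_h/ℏ = m_e e⁵/((4πε₀)²ℏ³) = 6.612e-3 A.
4.97e-14 / 6.612e-3 = 7.517e-12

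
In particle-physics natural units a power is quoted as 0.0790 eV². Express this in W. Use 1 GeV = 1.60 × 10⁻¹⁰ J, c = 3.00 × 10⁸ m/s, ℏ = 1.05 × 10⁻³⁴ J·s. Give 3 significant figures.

Power is [E]/[T] = [E]²/ℏ.
1 GeV² → 1/ℏ × (1 GeV in J)² = 2.44 × 10¹⁴ W.
Convert the energy scale: 0.0790 eV² = 7.90 × 10⁻²⁰ GeV².
Result: 7.90 × 10⁻²⁰ × 2.44 × 10¹⁴ = 1.93 × 10⁻⁵ W.

1.93 × 10⁻⁵ W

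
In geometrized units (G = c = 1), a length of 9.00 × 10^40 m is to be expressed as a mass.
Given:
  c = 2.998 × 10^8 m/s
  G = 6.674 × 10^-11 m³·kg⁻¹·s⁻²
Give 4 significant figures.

Length → mass via c²/G.
9.00 × 10^40 m × (c²/G) = 1.212 × 10^68 kg

1.212 × 10^68 kg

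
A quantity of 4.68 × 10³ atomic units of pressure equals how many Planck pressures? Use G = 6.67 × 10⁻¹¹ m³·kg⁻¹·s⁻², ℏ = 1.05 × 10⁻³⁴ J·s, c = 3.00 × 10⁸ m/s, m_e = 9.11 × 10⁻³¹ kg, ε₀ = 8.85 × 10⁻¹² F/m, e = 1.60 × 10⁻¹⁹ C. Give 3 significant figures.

3.01 × 10⁻⁹⁷

atomic unit of pressure: P_au = E_h/a₀³ = m_e⁴e¹⁰/((4πε₀)⁵ℏ⁸) = 3.01 × 10¹³ Pa
Planck pressure: p_P = c⁷/(ℏG²) = 4.68 × 10¹¹³ Pa
4.68 × 10³ × 3.01 × 10¹³ / 4.68 × 10¹¹³ = 3.01 × 10⁻⁹⁷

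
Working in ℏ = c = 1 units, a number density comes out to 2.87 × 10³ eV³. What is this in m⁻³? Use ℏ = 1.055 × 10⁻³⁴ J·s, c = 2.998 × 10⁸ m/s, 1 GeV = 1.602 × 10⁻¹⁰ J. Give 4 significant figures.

Number density is [L]⁻³ = [E]³/(ℏc)³.
1 GeV³ → 1/(ℏc)³ × (1 GeV in J)³ = 1.299 × 10⁴⁷ m⁻³.
Convert the energy scale: 2.87 × 10³ eV³ = 2.87 × 10⁻²⁴ GeV³.
Result: 2.87 × 10⁻²⁴ × 1.299 × 10⁴⁷ = 3.729 × 10²³ m⁻³.

3.729 × 10²³ m⁻³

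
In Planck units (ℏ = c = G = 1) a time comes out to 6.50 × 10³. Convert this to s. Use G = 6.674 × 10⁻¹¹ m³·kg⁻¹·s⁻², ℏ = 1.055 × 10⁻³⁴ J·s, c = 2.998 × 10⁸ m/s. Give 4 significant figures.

One Planck time: t_P = √(ℏG/c⁵) = 5.392 × 10⁻⁴⁴ s.
6.50 × 10³ × 5.392 × 10⁻⁴⁴ s = 3.505 × 10⁻⁴⁰ s

3.505 × 10⁻⁴⁰ s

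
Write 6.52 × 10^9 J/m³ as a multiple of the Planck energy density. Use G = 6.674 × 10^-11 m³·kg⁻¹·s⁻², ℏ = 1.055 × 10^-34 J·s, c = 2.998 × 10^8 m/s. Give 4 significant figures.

Planck energy density: u_P = c⁷/(ℏG²) = 4.632 × 10^113 J/m³.
6.52 × 10^9 / 4.632 × 10^113 = 1.408 × 10^-104

1.408 × 10^-104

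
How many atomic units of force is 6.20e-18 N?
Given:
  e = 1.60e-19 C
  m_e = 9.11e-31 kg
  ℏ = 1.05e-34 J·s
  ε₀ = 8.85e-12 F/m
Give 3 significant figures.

atomic unit of force: F_au = E_h/a₀ = m_e²e⁶/((4πε₀)³ℏ⁴) = 8.33e-8 N.
6.20e-18 / 8.33e-8 = 7.44e-11

7.44e-11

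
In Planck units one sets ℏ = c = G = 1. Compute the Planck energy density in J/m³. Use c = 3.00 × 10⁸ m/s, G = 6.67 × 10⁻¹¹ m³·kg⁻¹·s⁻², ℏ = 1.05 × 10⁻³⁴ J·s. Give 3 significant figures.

4.68 × 10¹¹³ J/m³

u_P = c⁷/(ℏG²)
  = 2.19 × 10⁵⁹ / 4.67 × 10⁻⁵⁵
  = 4.68 × 10¹¹³ J/m³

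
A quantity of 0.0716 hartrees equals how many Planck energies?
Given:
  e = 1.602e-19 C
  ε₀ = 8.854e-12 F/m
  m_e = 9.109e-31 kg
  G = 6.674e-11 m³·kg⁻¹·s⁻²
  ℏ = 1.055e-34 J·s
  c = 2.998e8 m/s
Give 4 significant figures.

hartree: E_h = m_e e⁴/(4πε₀ℏ)² = 4.354e-18 J
Planck energy: E_P = √(ℏc⁵/G) = 1.957e9 J
0.0716 × 4.354e-18 / 1.957e9 = 1.593e-28

1.593e-28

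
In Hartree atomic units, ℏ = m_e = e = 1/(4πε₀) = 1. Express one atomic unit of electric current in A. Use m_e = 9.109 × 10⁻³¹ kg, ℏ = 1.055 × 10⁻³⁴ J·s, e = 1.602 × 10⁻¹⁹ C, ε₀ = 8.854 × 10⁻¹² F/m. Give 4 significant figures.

From ℏ = m_e = e = 1/(4πε₀) = 1 the current scale is I_au = e E_h/ℏ = m_e e⁵/((4πε₀)²ℏ³).
E_h = 4.354 × 10⁻¹⁸ J
e·E_h/ℏ = 6.612 × 10⁻³ A

6.612 × 10⁻³ A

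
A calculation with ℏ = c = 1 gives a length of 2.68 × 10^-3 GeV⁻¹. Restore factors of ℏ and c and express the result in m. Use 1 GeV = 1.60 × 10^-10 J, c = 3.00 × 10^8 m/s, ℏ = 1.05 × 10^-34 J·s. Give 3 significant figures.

A length is [E]⁻¹ in ℏ=c=1; restore one factor of ℏc.
1 GeV⁻¹ → ℏc × (1 GeV in J)⁻¹ = 1.97 × 10^-16 m.
Result: 2.68 × 10^-3 × 1.97 × 10^-16 = 5.28 × 10^-19 m.

5.28 × 10^-19 m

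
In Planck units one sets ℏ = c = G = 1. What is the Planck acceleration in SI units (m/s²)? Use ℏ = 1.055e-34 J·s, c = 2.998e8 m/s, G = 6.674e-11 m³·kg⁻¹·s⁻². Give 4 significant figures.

5.560e51 m/s²

a_P = √(c⁷/(ℏG))
  = √(3.092e103)
  = 5.560e51 m/s²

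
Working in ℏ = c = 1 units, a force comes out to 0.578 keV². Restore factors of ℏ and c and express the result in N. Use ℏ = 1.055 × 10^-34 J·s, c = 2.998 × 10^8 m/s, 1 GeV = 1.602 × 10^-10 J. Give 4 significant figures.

Force is [E]/[L] = [E]²/(ℏc); restore (ℏc)⁻¹.
1 GeV² → 1/(ℏc) × (1 GeV in J)² = 8.114 × 10^5 N.
Convert the energy scale: 0.578 keV² = 5.78 × 10^-13 GeV².
Result: 5.78 × 10^-13 × 8.114 × 10^5 = 4.690 × 10^-7 N.

4.690 × 10^-7 N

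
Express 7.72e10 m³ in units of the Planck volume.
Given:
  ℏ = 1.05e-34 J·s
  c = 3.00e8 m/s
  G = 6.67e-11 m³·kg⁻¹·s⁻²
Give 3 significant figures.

1.85e115

Planck volume: V_P = (ℏG/c³)^(3/2) = 4.18e-105 m³.
7.72e10 / 4.18e-105 = 1.85e115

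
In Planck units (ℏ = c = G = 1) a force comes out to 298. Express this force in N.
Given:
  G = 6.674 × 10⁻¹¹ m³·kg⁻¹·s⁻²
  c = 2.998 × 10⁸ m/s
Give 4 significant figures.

3.607 × 10⁴⁶ N

One Planck force: F_P = c⁴/G = 1.210 × 10⁴⁴ N.
298 × 1.210 × 10⁴⁴ N = 3.607 × 10⁴⁶ N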